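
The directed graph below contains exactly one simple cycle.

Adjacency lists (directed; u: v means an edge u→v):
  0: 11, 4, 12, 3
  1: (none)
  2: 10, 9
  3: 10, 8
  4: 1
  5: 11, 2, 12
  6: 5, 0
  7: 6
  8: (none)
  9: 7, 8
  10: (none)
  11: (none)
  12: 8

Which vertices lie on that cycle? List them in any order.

2, 5, 6, 7, 9

DFS with gray/black marking from 6:
6 gray
  5 gray
    11 gray
    11 black
    2 gray
      10 gray
      10 black
      9 gray
        7 gray
          7→6: 6 is gray → back edge
Back edge closes the cycle 6 → 5 → 2 → 9 → 7 → 6; its vertices are {2, 5, 6, 7, 9}.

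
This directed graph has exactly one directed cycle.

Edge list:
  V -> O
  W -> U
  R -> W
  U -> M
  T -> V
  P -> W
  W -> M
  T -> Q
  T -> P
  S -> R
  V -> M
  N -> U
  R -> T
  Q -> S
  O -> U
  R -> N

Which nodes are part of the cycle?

DFS with gray/black marking from R:
R gray
  W gray
    U gray
      M gray
      M black
    U black
    W→M: M black — skip
  W black
  N gray
    N→U: U black — skip
  N black
  T gray
    P gray
      P→W: W black — skip
    P black
    V gray
      V→M: M black — skip
      O gray
        O→U: U black — skip
      O black
    V black
    Q gray
      S gray
        S→R: R is gray → back edge
Back edge closes the cycle R → T → Q → S → R; its vertices are {Q, R, S, T}.

Q, R, S, T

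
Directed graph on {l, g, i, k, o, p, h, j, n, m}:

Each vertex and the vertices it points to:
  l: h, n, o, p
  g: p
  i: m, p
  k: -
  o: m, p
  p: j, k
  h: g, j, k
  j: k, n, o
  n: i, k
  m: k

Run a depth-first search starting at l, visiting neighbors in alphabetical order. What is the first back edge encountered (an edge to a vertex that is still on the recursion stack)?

i->p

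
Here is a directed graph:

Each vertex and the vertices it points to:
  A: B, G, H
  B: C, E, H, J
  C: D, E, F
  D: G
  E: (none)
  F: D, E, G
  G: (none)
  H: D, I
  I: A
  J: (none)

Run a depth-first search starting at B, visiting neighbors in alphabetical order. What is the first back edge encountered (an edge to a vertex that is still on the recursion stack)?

DFS from B (visiting neighbors in alphabetical order); mark gray on enter, black on exit:
B gray
  C gray
    D gray
      G gray
      G black
    D black
    E gray
    E black
    F gray
      F→D: D black — skip
      F→E: E black — skip
      F→G: G black — skip
    F black
  C black
  B→E: E black — skip
  H gray
    H→D: D black — skip
    I gray
      A gray
        A→B: B is gray → back edge
First back edge: A → B.

A->B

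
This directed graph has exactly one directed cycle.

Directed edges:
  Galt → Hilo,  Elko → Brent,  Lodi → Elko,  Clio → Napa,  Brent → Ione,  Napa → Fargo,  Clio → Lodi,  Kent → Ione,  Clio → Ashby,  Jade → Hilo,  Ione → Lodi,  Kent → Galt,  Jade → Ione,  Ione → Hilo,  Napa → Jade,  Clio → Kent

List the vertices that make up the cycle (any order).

DFS with gray/black marking from Lodi:
Lodi gray
  Elko gray
    Brent gray
      Ione gray
        Ione→Lodi: Lodi is gray → back edge
Back edge closes the cycle Lodi → Elko → Brent → Ione → Lodi; its vertices are {Elko, Ione, Lodi, Brent}.

Elko, Ione, Lodi, Brent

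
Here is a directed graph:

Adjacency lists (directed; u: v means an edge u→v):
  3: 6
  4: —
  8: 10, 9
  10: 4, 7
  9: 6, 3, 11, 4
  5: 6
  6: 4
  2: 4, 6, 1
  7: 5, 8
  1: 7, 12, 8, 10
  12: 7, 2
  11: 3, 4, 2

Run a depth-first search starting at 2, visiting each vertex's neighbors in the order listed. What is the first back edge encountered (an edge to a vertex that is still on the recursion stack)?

DFS from 2 (visiting each vertex's neighbors in the order listed); mark gray on enter, black on exit:
2 gray
  4 gray
  4 black
  6 gray
    6→4: 4 black — skip
  6 black
  1 gray
    7 gray
      5 gray
        5→6: 6 black — skip
      5 black
      8 gray
        10 gray
          10→4: 4 black — skip
          10→7: 7 is gray → back edge
First back edge: 10 → 7.

10->7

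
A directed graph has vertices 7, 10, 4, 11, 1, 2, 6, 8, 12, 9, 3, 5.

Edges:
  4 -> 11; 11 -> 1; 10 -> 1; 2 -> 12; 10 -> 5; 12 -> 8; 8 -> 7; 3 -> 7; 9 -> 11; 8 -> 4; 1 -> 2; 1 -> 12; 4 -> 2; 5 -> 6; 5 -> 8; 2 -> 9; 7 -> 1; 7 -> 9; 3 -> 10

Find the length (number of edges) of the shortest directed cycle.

4

For each vertex v, BFS finds the shortest path from v back to v.
The shortest such closed walk is 1 → 2 → 9 → 11 → 1, length 4.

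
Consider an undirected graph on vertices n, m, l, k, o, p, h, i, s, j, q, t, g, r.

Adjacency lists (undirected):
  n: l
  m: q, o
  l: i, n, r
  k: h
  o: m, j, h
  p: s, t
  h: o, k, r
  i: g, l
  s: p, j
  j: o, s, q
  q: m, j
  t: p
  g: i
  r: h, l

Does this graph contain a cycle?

DFS, tracking each vertex's parent; an edge to a visited non-parent vertex closes a cycle.
Start from o:
visit o (parent –)
  visit m (parent o)
    visit q (parent m)
      q–m: parent, skip
      visit j (parent q)
        j–o: o visited and ≠ parent → cycle
Cycle: o – m – q – j – o.

Yes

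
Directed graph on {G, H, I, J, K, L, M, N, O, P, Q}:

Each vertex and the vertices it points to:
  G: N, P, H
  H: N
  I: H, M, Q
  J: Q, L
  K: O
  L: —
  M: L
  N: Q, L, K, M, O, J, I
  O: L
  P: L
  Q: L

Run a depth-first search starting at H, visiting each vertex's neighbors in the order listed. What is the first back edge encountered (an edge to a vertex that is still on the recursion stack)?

I->H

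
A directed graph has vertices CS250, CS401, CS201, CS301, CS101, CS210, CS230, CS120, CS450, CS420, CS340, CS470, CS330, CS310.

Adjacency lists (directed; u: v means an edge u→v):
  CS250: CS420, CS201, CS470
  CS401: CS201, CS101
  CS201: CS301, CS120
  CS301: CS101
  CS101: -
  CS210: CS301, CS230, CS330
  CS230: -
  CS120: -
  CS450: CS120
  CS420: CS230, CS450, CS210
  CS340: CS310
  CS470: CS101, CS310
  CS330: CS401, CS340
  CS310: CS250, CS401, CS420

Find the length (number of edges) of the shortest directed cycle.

For each vertex v, BFS finds the shortest path from v back to v.
The shortest such closed walk is CS310 → CS250 → CS470 → CS310, length 3.

3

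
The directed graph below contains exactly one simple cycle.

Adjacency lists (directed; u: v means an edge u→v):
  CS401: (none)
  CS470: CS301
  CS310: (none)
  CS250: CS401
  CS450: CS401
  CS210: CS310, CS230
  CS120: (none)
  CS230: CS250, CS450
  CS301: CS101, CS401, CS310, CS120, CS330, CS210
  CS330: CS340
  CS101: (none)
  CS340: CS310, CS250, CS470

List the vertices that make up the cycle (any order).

DFS with gray/black marking from CS301:
CS301 gray
  CS101 gray
  CS101 black
  CS401 gray
  CS401 black
  CS310 gray
  CS310 black
  CS120 gray
  CS120 black
  CS330 gray
    CS340 gray
      CS340→CS310: CS310 black — skip
      CS250 gray
        CS250→CS401: CS401 black — skip
      CS250 black
      CS470 gray
        CS470→CS301: CS301 is gray → back edge
Back edge closes the cycle CS301 → CS330 → CS340 → CS470 → CS301; its vertices are {CS301, CS330, CS340, CS470}.

CS301, CS330, CS340, CS470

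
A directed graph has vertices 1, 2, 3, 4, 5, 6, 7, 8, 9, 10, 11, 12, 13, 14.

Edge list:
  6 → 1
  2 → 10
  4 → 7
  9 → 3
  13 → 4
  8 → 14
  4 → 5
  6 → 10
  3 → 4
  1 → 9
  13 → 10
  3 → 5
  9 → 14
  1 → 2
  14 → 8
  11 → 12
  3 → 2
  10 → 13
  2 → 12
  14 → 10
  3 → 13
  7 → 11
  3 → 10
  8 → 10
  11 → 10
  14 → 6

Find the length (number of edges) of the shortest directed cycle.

For each vertex v, BFS finds the shortest path from v back to v.
The shortest such closed walk is 14 → 8 → 14, length 2.

2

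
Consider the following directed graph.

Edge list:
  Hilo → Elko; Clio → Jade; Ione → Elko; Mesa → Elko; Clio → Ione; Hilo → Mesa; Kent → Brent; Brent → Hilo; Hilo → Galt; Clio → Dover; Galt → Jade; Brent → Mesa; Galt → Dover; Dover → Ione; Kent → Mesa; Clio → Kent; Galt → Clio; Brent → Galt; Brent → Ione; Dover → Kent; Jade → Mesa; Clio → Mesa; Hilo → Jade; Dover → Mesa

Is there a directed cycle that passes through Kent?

Yes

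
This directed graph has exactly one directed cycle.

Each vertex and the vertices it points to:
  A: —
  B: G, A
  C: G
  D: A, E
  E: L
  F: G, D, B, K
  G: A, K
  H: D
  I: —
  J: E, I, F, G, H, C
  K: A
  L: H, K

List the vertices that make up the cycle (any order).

D, E, H, L

DFS with gray/black marking from E:
E gray
  L gray
    H gray
      D gray
        A gray
        A black
        D→E: E is gray → back edge
Back edge closes the cycle E → L → H → D → E; its vertices are {D, E, H, L}.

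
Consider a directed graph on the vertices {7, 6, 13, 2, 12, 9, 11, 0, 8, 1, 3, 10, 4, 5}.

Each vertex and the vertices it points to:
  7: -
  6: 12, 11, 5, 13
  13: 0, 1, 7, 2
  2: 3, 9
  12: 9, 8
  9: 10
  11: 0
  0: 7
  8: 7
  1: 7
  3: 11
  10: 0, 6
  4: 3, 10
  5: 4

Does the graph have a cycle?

Yes

DFS with white/gray/black marking, starting from 2:
2 gray
  3 gray
    11 gray
      0 gray
        7 gray
        7 black
      0 black
    11 black
  3 black
  9 gray
    10 gray
      10→0: 0 black — skip
      6 gray
        12 gray
          12→9: 9 is gray → back edge
Back edge found, so a cycle exists: 9 → 10 → 6 → 12 → 9.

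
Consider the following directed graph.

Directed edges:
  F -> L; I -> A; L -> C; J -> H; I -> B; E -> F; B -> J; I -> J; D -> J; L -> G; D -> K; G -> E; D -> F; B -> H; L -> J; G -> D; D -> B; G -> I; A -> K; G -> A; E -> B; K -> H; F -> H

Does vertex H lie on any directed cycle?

No

H lies on a cycle iff there is a path from H back to itself.
Exploring from H, it never reaches itself; equivalently, its strongly connected component is a singleton.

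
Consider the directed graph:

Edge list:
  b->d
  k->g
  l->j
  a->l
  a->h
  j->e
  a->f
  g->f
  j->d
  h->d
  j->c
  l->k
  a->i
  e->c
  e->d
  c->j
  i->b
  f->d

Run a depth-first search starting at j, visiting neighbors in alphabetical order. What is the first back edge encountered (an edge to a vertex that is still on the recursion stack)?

c->j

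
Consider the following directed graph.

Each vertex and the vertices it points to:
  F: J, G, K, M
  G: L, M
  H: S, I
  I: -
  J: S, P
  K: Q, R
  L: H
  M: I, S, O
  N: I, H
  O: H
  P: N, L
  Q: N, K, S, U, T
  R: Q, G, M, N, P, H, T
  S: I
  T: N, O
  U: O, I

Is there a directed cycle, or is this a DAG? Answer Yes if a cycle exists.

Yes

DFS with white/gray/black marking, starting from T:
T gray
  N gray
    I gray
    I black
    H gray
      S gray
        S→I: I black — skip
      S black
      H→I: I black — skip
    H black
  N black
  O gray
    O→H: H black — skip
  O black
T black
F gray
  J gray
    J→S: S black — skip
    P gray
      P→N: N black — skip
      L gray
        L→H: H black — skip
      L black
    P black
  J black
  G gray
    G→L: L black — skip
    M gray
      M→I: I black — skip
      M→S: S black — skip
      M→O: O black — skip
    M black
  G black
  K gray
    Q gray
      Q→N: N black — skip
      Q→K: K is gray → back edge
Back edge found, so a cycle exists: K → Q → K.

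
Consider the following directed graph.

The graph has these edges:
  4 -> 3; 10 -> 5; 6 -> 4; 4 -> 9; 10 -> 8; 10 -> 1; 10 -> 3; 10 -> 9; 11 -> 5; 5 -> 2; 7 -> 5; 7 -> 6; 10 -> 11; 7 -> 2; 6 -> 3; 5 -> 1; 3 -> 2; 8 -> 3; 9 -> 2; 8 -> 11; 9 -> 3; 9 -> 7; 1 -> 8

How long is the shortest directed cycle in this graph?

For each vertex v, BFS finds the shortest path from v back to v.
The shortest such closed walk is 9 → 7 → 6 → 4 → 9, length 4.

4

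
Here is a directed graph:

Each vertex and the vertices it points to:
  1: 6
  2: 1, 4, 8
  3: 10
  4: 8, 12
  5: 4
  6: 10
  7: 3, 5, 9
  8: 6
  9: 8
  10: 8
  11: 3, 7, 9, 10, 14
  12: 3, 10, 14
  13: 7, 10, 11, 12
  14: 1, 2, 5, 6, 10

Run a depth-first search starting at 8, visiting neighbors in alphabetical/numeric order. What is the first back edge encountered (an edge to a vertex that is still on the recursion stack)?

10→8

DFS from 8 (visiting neighbors in alphabetical/numeric order); mark gray on enter, black on exit:
8 gray
  6 gray
    10 gray
      10→8: 8 is gray → back edge
First back edge: 10 → 8.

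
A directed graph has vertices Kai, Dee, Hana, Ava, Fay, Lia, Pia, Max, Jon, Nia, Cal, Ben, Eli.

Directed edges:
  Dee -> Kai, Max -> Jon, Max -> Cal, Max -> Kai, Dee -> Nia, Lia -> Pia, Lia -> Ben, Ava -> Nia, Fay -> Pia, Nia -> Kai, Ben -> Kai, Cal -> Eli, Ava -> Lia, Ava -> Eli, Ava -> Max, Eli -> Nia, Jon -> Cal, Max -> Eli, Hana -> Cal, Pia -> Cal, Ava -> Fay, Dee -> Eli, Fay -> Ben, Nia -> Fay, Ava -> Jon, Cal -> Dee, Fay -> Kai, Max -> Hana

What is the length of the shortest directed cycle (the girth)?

5

For each vertex v, BFS finds the shortest path from v back to v.
The shortest such closed walk is Fay → Pia → Cal → Eli → Nia → Fay, length 5.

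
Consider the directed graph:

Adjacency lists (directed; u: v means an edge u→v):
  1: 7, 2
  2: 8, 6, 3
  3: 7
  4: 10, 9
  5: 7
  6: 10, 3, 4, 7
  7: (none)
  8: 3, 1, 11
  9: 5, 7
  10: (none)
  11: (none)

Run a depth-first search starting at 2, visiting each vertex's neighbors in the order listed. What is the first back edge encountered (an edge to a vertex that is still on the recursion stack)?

1->2

DFS from 2 (visiting each vertex's neighbors in the order listed); mark gray on enter, black on exit:
2 gray
  8 gray
    3 gray
      7 gray
      7 black
    3 black
    1 gray
      1→7: 7 black — skip
      1→2: 2 is gray → back edge
First back edge: 1 → 2.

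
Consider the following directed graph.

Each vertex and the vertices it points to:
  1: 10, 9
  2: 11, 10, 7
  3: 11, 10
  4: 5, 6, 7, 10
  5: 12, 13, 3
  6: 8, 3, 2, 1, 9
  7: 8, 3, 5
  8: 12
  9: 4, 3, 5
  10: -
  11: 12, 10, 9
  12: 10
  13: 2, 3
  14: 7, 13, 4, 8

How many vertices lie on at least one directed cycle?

A vertex is on a directed cycle iff it belongs to a strongly connected component of size ≥ 2 (or has a self-loop).
The vertices on cycles are {1, 2, 3, 4, 5, 6, 7, 9, 11, 13} — 10 in total.

10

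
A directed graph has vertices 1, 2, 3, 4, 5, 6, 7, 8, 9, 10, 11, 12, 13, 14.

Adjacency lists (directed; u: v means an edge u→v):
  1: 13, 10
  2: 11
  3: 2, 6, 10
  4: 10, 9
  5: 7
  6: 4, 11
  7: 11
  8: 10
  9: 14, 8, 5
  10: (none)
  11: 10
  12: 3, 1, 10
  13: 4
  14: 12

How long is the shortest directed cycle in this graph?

For each vertex v, BFS finds the shortest path from v back to v.
The shortest such closed walk is 9 → 14 → 12 → 3 → 6 → 4 → 9, length 6.

6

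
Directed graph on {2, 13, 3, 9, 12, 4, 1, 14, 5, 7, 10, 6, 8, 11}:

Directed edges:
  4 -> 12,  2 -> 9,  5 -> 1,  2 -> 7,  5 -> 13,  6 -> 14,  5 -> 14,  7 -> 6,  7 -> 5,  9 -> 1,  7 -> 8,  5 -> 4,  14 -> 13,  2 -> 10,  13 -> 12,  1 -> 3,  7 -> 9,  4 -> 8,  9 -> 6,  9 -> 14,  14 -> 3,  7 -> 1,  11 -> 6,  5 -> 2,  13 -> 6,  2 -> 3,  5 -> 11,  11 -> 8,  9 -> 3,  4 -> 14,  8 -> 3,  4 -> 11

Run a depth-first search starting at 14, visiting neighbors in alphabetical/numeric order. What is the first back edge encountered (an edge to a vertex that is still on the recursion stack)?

DFS from 14 (visiting neighbors in alphabetical/numeric order); mark gray on enter, black on exit:
14 gray
  3 gray
  3 black
  13 gray
    6 gray
      6→14: 14 is gray → back edge
First back edge: 6 → 14.

6->14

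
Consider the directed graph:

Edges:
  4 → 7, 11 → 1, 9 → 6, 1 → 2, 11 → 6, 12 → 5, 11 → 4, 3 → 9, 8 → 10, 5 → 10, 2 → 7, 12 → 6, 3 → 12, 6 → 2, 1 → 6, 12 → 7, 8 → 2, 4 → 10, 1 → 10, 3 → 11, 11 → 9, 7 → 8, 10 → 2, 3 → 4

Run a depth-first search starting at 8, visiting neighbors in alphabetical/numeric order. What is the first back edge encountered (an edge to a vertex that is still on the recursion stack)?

7->8

DFS from 8 (visiting neighbors in alphabetical/numeric order); mark gray on enter, black on exit:
8 gray
  2 gray
    7 gray
      7→8: 8 is gray → back edge
First back edge: 7 → 8.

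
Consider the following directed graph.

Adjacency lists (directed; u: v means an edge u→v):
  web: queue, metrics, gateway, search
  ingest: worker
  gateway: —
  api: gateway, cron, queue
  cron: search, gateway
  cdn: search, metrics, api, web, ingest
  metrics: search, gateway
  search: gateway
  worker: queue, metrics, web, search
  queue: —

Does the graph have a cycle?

DFS with white/gray/black marking, starting from worker:
worker gray
  queue gray
  queue black
  metrics gray
    search gray
      gateway gray
      gateway black
    search black
    metrics→gateway: gateway black — skip
  metrics black
  web gray
    web→queue: queue black — skip
    web→metrics: metrics black — skip
    web→gateway: gateway black — skip
    web→search: search black — skip
  web black
  worker→search: search black — skip
worker black
ingest gray
  ingest→worker: worker black — skip
ingest black
api gray
  api→gateway: gateway black — skip
  cron gray
    cron→search: search black — skip
    cron→gateway: gateway black — skip
  cron black
  api→queue: queue black — skip
api black
cdn gray
  cdn→search: search black — skip
  cdn→metrics: metrics black — skip
  cdn→api: api black — skip
  cdn→web: web black — skip
  cdn→ingest: ingest black — skip
cdn black
Every edge goes to a white or black vertex — no back edge, so the graph is acyclic.

No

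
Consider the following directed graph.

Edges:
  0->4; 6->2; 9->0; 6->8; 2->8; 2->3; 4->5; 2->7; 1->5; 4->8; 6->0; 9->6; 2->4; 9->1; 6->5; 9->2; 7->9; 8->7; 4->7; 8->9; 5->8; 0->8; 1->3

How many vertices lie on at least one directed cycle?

9

A vertex is on a directed cycle iff it belongs to a strongly connected component of size ≥ 2 (or has a self-loop).
The vertices on cycles are {0, 1, 2, 4, 5, 6, 7, 8, 9} — 9 in total.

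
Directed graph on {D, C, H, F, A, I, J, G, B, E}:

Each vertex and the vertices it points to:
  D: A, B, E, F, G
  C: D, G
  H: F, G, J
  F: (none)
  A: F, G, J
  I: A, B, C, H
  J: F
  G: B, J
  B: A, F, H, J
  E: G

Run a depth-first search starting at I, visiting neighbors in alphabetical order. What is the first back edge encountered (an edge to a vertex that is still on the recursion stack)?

B→A

DFS from I (visiting neighbors in alphabetical order); mark gray on enter, black on exit:
I gray
  A gray
    F gray
    F black
    G gray
      B gray
        B→A: A is gray → back edge
First back edge: B → A.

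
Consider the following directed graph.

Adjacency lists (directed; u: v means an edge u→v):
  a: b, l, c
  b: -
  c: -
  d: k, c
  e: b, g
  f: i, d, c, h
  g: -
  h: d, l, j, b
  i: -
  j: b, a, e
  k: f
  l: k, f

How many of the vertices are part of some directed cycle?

A vertex is on a directed cycle iff it belongs to a strongly connected component of size ≥ 2 (or has a self-loop).
The vertices on cycles are {a, d, f, h, j, k, l} — 7 in total.

7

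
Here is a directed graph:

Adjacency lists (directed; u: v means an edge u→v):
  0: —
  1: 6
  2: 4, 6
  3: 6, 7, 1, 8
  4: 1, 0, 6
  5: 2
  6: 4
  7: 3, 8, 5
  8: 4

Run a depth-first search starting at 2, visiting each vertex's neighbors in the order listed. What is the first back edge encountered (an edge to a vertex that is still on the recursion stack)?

6->4

DFS from 2 (visiting each vertex's neighbors in the order listed); mark gray on enter, black on exit:
2 gray
  4 gray
    1 gray
      6 gray
        6→4: 4 is gray → back edge
First back edge: 6 → 4.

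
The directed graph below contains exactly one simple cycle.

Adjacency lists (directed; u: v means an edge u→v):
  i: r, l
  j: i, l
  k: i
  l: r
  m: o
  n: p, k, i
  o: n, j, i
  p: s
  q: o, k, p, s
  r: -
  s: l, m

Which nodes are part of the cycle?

m, n, o, p, s

DFS with gray/black marking from o:
o gray
  n gray
    p gray
      s gray
        l gray
          r gray
          r black
        l black
        m gray
          m→o: o is gray → back edge
Back edge closes the cycle o → n → p → s → m → o; its vertices are {m, n, o, p, s}.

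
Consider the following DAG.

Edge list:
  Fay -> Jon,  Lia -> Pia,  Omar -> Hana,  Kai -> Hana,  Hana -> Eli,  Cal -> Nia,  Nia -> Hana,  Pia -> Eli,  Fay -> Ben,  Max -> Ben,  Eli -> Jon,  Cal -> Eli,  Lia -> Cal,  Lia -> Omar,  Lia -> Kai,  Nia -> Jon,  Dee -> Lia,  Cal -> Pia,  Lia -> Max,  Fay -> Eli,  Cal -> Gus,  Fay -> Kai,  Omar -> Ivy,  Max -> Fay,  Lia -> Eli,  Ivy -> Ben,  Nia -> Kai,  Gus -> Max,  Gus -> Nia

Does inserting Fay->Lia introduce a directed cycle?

Yes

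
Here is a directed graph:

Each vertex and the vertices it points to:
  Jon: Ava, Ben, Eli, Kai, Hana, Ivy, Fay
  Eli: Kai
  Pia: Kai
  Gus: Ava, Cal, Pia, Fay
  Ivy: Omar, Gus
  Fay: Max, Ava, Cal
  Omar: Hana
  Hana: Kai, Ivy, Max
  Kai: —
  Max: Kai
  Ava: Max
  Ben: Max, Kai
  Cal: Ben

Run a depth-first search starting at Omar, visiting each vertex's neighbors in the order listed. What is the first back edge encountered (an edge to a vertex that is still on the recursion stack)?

Ivy→Omar

DFS from Omar (visiting each vertex's neighbors in the order listed); mark gray on enter, black on exit:
Omar gray
  Hana gray
    Kai gray
    Kai black
    Ivy gray
      Ivy→Omar: Omar is gray → back edge
First back edge: Ivy → Omar.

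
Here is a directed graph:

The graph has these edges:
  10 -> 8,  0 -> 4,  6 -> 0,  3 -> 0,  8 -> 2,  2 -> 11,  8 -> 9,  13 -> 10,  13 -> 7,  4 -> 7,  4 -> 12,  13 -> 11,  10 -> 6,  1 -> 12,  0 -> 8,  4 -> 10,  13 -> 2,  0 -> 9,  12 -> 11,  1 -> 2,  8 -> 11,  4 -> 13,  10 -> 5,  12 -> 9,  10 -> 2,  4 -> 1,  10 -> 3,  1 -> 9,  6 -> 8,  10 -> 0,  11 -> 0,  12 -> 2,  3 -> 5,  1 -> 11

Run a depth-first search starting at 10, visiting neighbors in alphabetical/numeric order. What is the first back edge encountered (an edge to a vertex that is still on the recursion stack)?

11→0

DFS from 10 (visiting neighbors in alphabetical/numeric order); mark gray on enter, black on exit:
10 gray
  0 gray
    4 gray
      1 gray
        2 gray
          11 gray
            11→0: 0 is gray → back edge
First back edge: 11 → 0.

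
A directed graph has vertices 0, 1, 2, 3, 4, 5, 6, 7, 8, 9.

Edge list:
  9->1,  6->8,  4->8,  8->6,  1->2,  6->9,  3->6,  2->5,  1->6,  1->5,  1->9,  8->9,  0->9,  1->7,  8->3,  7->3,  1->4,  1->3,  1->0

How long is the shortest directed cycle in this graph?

For each vertex v, BFS finds the shortest path from v back to v.
The shortest such closed walk is 1 → 9 → 1, length 2.

2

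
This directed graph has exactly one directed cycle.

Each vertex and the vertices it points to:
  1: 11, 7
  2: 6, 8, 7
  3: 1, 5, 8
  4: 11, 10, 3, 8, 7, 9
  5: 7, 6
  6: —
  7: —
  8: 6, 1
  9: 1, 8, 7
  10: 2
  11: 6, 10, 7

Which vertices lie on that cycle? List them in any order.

1, 2, 8, 10, 11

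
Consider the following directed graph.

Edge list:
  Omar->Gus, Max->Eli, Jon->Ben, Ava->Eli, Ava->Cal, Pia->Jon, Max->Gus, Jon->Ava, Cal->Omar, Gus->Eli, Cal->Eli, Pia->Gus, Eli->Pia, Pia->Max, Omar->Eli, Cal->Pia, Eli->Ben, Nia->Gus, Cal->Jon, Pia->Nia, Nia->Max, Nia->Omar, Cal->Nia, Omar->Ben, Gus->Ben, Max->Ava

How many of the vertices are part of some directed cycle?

9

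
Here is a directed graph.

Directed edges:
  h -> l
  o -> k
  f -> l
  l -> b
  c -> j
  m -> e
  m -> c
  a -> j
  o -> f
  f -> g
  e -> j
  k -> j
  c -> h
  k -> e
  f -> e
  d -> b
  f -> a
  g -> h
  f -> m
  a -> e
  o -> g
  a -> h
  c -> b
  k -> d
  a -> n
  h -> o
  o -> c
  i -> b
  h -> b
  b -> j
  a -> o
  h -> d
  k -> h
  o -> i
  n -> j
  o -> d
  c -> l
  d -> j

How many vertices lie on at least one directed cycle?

A vertex is on a directed cycle iff it belongs to a strongly connected component of size ≥ 2 (or has a self-loop).
The vertices on cycles are {a, c, f, g, h, k, m, o} — 8 in total.

8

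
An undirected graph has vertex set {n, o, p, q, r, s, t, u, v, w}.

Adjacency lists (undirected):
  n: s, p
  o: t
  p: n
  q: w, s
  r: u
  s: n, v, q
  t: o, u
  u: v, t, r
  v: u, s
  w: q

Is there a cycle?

DFS, tracking each vertex's parent; an edge to a visited non-parent vertex closes a cycle.
Start from w:
visit w (parent –)
  visit q (parent w)
    q–w: parent, skip
    visit s (parent q)
      visit n (parent s)
        n–s: parent, skip
        visit p (parent n)
          p–n: parent, skip
      visit v (parent s)
        visit u (parent v)
          u–v: parent, skip
          visit t (parent u)
            visit o (parent t)
              o–t: parent, skip
            t–u: parent, skip
          visit r (parent u)
            r–u: parent, skip
        v–s: parent, skip
      s–q: parent, skip
No non-parent visited neighbor found — the graph is a forest.

No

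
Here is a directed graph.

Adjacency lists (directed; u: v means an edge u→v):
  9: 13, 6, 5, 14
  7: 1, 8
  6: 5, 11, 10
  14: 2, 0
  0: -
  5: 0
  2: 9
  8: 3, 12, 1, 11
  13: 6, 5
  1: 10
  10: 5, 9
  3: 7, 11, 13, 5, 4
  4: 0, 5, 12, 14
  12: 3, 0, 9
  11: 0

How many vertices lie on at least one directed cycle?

11

A vertex is on a directed cycle iff it belongs to a strongly connected component of size ≥ 2 (or has a self-loop).
The vertices on cycles are {2, 3, 4, 6, 7, 8, 9, 10, 12, 13, 14} — 11 in total.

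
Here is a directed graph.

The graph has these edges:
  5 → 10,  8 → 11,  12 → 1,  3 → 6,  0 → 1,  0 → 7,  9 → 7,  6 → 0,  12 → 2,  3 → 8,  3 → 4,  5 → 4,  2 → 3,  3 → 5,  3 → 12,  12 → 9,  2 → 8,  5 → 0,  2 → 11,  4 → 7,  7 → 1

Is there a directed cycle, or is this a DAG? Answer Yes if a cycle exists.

DFS with white/gray/black marking, starting from 9:
9 gray
  7 gray
    1 gray
    1 black
  7 black
9 black
0 gray
  0→1: 1 black — skip
  0→7: 7 black — skip
0 black
2 gray
  8 gray
    11 gray
    11 black
  8 black
  3 gray
    4 gray
      4→7: 7 black — skip
    4 black
    6 gray
      6→0: 0 black — skip
    6 black
    5 gray
      5→4: 4 black — skip
      10 gray
      10 black
      5→0: 0 black — skip
    5 black
    12 gray
      12→2: 2 is gray → back edge
Back edge found, so a cycle exists: 2 → 3 → 12 → 2.

Yes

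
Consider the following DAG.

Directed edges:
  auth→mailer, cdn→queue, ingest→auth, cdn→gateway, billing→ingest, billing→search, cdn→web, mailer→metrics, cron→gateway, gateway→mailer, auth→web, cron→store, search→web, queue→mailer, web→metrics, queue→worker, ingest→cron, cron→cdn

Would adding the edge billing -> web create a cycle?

No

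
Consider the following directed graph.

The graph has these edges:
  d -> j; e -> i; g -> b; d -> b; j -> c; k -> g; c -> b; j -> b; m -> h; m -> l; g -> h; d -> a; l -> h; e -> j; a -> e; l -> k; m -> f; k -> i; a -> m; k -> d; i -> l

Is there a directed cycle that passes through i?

i is on a cycle iff i can reach itself via ≥1 edge.
i → l → k → i — yes.

Yes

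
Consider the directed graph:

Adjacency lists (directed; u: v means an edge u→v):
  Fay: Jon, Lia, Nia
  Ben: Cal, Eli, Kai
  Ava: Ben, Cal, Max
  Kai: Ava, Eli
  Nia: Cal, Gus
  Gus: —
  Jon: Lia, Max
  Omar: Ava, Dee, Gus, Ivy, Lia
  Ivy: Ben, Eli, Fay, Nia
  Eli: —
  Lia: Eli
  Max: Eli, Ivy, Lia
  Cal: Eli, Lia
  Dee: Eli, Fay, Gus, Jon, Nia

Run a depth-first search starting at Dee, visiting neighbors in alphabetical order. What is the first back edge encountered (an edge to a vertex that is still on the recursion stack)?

Ava→Ben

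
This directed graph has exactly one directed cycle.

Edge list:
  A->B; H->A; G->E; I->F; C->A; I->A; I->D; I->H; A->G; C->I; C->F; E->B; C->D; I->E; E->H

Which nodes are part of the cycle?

DFS with gray/black marking from A:
A gray
  B gray
  B black
  G gray
    E gray
      H gray
        H→A: A is gray → back edge
Back edge closes the cycle A → G → E → H → A; its vertices are {A, E, G, H}.

A, E, G, H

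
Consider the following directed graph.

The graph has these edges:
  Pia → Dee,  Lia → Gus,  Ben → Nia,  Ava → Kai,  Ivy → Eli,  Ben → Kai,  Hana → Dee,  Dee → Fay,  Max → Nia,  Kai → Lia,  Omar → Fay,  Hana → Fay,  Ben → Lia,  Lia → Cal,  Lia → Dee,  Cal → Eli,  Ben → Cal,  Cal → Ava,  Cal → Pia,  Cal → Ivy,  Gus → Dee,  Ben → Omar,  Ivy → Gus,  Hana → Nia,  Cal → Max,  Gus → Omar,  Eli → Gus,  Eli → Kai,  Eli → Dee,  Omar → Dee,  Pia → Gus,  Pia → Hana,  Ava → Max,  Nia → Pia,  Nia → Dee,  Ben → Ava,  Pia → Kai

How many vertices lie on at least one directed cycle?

A vertex is on a directed cycle iff it belongs to a strongly connected component of size ≥ 2 (or has a self-loop).
The vertices on cycles are {Ava, Cal, Eli, Ivy, Kai, Lia, Max, Nia, Pia, Hana} — 10 in total.

10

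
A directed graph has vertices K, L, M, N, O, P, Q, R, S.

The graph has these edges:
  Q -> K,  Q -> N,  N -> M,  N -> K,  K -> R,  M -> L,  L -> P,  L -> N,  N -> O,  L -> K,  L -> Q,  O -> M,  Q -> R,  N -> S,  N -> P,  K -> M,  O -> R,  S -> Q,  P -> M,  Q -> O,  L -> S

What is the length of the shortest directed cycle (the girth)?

3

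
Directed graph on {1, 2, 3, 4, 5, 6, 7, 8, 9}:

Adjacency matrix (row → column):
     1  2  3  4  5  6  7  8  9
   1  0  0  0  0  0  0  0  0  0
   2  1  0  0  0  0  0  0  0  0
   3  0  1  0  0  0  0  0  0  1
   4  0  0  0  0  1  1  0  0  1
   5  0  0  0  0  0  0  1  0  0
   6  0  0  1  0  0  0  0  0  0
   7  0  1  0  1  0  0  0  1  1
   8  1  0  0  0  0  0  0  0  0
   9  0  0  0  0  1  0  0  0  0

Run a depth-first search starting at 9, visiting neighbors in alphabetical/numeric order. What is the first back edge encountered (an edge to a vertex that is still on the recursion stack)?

DFS from 9 (visiting neighbors in alphabetical/numeric order); mark gray on enter, black on exit:
9 gray
  5 gray
    7 gray
      2 gray
        1 gray
        1 black
      2 black
      4 gray
        4→5: 5 is gray → back edge
First back edge: 4 → 5.

4->5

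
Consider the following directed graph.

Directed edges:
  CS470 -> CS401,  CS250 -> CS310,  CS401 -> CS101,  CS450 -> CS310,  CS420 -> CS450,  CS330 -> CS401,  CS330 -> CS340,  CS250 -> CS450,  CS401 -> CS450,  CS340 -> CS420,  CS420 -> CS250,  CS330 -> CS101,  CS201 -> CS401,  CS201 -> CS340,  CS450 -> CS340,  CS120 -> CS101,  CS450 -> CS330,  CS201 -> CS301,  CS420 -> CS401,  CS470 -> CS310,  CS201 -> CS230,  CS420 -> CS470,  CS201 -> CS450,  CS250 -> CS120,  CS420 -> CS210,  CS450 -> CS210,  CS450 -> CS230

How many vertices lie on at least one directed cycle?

A vertex is on a directed cycle iff it belongs to a strongly connected component of size ≥ 2 (or has a self-loop).
The vertices on cycles are {CS250, CS330, CS340, CS401, CS420, CS450, CS470} — 7 in total.

7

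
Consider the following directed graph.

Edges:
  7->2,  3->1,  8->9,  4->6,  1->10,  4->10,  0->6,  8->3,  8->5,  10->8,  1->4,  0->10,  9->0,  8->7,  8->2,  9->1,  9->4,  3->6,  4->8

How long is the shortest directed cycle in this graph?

3

For each vertex v, BFS finds the shortest path from v back to v.
The shortest such closed walk is 9 → 4 → 8 → 9, length 3.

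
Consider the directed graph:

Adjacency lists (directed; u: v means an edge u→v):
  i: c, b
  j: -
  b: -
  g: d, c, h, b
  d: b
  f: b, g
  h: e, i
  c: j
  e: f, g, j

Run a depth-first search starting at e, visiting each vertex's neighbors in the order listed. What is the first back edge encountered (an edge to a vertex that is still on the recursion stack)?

h→e

DFS from e (visiting each vertex's neighbors in the order listed); mark gray on enter, black on exit:
e gray
  f gray
    b gray
    b black
    g gray
      d gray
        d→b: b black — skip
      d black
      c gray
        j gray
        j black
      c black
      h gray
        h→e: e is gray → back edge
First back edge: h → e.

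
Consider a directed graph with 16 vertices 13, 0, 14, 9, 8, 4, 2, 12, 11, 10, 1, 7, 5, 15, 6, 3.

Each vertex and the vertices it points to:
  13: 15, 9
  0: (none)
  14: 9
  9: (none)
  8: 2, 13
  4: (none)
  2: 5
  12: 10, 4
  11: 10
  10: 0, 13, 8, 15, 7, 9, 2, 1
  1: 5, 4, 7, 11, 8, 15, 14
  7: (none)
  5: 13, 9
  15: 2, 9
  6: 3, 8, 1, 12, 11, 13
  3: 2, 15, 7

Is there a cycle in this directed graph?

DFS with white/gray/black marking, starting from 3:
3 gray
  2 gray
    5 gray
      13 gray
        15 gray
          15→2: 2 is gray → back edge
Back edge found, so a cycle exists: 2 → 5 → 13 → 15 → 2.

Yes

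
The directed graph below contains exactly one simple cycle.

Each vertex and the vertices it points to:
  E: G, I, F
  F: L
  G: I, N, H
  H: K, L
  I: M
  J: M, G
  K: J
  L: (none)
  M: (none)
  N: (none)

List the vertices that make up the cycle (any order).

DFS with gray/black marking from G:
G gray
  I gray
    M gray
    M black
  I black
  N gray
  N black
  H gray
    K gray
      J gray
        J→M: M black — skip
        J→G: G is gray → back edge
Back edge closes the cycle G → H → K → J → G; its vertices are {G, H, J, K}.

G, H, J, K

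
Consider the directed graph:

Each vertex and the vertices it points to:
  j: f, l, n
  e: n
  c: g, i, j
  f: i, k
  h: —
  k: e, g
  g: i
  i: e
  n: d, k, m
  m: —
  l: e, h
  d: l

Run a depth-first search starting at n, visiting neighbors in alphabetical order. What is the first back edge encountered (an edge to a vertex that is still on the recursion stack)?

DFS from n (visiting neighbors in alphabetical order); mark gray on enter, black on exit:
n gray
  d gray
    l gray
      e gray
        e→n: n is gray → back edge
First back edge: e → n.

e→n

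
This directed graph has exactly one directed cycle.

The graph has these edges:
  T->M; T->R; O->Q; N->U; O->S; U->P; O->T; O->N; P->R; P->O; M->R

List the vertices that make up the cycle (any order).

N, O, P, U

DFS with gray/black marking from U:
U gray
  P gray
    R gray
    R black
    O gray
      S gray
      S black
      N gray
        N→U: U is gray → back edge
Back edge closes the cycle U → P → O → N → U; its vertices are {N, O, P, U}.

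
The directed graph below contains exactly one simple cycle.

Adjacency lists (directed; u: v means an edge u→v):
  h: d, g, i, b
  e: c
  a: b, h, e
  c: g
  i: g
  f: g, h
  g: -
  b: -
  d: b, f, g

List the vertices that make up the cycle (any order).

d, f, h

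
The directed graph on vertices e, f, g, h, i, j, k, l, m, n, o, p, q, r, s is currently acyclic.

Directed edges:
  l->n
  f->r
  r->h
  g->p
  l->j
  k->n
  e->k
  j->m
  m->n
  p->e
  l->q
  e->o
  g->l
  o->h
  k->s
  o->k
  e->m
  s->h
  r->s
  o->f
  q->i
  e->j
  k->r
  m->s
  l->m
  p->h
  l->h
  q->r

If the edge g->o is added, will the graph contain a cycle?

No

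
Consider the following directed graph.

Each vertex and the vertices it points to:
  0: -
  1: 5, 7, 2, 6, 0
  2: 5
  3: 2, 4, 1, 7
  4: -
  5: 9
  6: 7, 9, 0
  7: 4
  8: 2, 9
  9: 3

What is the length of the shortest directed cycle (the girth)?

4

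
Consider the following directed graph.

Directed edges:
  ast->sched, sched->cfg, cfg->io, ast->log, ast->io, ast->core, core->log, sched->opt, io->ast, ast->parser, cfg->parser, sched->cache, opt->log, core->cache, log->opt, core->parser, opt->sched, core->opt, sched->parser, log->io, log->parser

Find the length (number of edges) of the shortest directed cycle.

For each vertex v, BFS finds the shortest path from v back to v.
The shortest such closed walk is ast → io → ast, length 2.

2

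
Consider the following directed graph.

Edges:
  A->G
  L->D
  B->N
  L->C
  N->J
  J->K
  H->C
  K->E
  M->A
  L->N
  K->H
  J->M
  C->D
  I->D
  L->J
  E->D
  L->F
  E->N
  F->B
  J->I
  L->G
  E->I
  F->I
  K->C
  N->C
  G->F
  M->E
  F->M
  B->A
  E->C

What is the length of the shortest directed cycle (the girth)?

For each vertex v, BFS finds the shortest path from v back to v.
The shortest such closed walk is J → M → E → N → J, length 4.

4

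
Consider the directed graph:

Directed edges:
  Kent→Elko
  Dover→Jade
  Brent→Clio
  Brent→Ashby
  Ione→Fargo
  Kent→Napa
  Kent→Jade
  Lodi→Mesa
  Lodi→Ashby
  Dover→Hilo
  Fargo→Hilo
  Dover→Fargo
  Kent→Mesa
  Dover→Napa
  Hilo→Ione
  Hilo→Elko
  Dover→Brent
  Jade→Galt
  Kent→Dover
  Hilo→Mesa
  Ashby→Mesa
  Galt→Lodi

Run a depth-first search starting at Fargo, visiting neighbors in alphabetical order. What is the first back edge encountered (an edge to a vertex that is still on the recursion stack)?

DFS from Fargo (visiting neighbors in alphabetical order); mark gray on enter, black on exit:
Fargo gray
  Hilo gray
    Elko gray
    Elko black
    Ione gray
      Ione→Fargo: Fargo is gray → back edge
First back edge: Ione → Fargo.

Ione->Fargo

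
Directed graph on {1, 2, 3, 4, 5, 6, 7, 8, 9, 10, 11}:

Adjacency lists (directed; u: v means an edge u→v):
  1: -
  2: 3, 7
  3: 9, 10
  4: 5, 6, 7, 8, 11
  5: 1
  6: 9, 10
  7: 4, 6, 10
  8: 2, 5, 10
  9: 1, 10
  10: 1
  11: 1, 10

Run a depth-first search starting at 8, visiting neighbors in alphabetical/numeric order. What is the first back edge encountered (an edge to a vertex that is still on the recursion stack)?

4->7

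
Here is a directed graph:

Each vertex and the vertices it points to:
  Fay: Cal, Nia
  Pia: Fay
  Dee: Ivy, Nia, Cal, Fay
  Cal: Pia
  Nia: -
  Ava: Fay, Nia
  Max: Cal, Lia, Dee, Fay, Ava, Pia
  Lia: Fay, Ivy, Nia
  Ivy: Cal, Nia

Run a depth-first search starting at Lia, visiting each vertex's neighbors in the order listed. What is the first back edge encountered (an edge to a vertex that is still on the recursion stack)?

Pia->Fay

DFS from Lia (visiting each vertex's neighbors in the order listed); mark gray on enter, black on exit:
Lia gray
  Fay gray
    Cal gray
      Pia gray
        Pia→Fay: Fay is gray → back edge
First back edge: Pia → Fay.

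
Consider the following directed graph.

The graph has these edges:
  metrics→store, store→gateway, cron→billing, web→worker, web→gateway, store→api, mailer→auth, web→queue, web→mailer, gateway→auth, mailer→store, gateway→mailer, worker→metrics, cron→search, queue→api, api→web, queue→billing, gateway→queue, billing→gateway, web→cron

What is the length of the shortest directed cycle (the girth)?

For each vertex v, BFS finds the shortest path from v back to v.
The shortest such closed walk is web → queue → api → web, length 3.

3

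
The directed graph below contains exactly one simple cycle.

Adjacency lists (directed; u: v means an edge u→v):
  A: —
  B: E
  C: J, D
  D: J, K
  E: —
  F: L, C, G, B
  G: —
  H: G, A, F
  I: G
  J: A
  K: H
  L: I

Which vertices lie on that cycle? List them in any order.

DFS with gray/black marking from F:
F gray
  L gray
    I gray
      G gray
      G black
    I black
  L black
  C gray
    J gray
      A gray
      A black
    J black
    D gray
      D→J: J black — skip
      K gray
        H gray
          H→G: G black — skip
          H→A: A black — skip
          H→F: F is gray → back edge
Back edge closes the cycle F → C → D → K → H → F; its vertices are {C, D, F, H, K}.

C, D, F, H, K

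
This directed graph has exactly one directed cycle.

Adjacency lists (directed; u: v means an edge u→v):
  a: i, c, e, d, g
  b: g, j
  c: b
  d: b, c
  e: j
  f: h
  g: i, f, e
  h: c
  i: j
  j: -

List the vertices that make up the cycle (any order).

b, c, f, g, h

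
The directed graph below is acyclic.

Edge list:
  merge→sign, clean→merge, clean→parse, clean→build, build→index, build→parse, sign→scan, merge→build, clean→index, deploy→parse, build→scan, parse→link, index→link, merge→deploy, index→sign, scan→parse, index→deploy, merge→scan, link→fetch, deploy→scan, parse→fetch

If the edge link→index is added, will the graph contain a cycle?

Adding link→index creates a cycle iff index can already reach link.
Path from index: index → link.
So index → … → link → index is a cycle.

Yes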